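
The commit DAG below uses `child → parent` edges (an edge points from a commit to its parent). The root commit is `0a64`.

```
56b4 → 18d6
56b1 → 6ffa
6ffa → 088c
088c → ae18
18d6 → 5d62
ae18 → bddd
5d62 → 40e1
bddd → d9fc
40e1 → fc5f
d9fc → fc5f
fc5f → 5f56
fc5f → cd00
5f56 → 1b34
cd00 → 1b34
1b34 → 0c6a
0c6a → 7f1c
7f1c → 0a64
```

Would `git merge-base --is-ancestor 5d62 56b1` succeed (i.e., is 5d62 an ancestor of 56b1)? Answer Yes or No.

No

Ancestors of 56b1: {088c, 0a64, 0c6a, 1b34, 56b1, 5f56, 6ffa, 7f1c, ae18, bddd, cd00, d9fc, fc5f}.
5d62 is not in that set, so it is not an ancestor of 56b1.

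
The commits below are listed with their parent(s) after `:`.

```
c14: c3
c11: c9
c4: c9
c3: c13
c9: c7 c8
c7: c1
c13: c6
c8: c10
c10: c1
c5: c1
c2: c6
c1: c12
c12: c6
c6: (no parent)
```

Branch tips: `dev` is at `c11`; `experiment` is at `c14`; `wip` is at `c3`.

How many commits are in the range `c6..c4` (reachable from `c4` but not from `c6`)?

7

Reachable from c4: {c1, c10, c12, c4, c6, c7, c8, c9}.
Reachable from c6: {c6}.
In c4's history but not c6's: {c1, c10, c12, c4, c7, c8, c9} — 7 commits.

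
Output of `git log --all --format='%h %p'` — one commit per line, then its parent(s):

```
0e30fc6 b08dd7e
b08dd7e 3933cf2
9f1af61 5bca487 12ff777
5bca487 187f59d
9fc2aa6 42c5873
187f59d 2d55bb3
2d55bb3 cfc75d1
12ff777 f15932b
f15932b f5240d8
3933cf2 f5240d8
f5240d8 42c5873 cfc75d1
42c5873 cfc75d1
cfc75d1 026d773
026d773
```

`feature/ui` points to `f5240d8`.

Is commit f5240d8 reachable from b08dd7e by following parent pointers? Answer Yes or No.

Ancestors of b08dd7e (commits reachable by following parents): {026d773, 3933cf2, 42c5873, b08dd7e, cfc75d1, f5240d8}.
f5240d8 is in that set, so it is an ancestor of b08dd7e.

Yes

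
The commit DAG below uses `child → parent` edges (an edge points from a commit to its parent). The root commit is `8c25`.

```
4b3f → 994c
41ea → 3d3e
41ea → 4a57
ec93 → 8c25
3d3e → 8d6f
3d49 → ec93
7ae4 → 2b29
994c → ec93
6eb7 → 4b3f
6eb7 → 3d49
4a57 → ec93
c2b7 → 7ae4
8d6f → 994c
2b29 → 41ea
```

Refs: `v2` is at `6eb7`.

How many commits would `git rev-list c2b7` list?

Walking parent pointers from c2b7: reachable set = {2b29, 3d3e, 41ea, 4a57, 7ae4, 8c25, 8d6f, 994c, c2b7, ec93}.
That is 10 commits.

10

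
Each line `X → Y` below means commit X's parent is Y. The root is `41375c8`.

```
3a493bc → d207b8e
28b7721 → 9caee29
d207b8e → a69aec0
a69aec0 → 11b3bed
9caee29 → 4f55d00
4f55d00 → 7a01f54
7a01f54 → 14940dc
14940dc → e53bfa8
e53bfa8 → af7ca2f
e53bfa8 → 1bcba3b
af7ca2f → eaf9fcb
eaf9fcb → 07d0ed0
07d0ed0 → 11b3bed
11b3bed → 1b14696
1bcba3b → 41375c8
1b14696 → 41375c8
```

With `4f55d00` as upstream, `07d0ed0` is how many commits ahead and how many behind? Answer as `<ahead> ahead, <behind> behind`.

0 ahead, 7 behind

Reachable from 07d0ed0: {07d0ed0, 11b3bed, 1b14696, 41375c8}.
Reachable from 4f55d00: {07d0ed0, 11b3bed, 14940dc, 1b14696, 1bcba3b, 41375c8, 4f55d00, 7a01f54, af7ca2f, e53bfa8, eaf9fcb}.
Only in 07d0ed0's history (ahead): {} — 0.
Only in 4f55d00's history (behind): {14940dc, 1bcba3b, 4f55d00, 7a01f54, af7ca2f, e53bfa8, eaf9fcb} — 7.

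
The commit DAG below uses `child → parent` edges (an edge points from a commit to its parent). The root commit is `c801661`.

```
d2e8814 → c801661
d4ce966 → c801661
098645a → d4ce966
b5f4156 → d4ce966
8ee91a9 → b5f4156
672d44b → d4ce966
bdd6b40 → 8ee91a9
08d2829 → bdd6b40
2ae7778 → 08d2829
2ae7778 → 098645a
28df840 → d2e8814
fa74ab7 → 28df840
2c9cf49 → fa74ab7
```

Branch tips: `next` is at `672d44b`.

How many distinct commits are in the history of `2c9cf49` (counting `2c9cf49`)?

Walking parent pointers from 2c9cf49: reachable set = {28df840, 2c9cf49, c801661, d2e8814, fa74ab7}.
That is 5 commits.

5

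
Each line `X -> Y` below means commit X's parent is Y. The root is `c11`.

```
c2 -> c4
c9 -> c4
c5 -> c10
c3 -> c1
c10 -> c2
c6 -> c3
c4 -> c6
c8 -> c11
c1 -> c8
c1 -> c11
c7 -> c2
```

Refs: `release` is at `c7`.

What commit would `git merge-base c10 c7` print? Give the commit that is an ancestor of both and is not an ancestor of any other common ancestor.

Ancestors of c10: {c1, c10, c11, c2, c3, c4, c6, c8}.
Ancestors of c7: {c1, c11, c2, c3, c4, c6, c7, c8}.
Common ancestors: {c1, c11, c2, c3, c4, c6, c8}.
Among these, c2 is not an ancestor of any other common ancestor — it is the merge base.

c2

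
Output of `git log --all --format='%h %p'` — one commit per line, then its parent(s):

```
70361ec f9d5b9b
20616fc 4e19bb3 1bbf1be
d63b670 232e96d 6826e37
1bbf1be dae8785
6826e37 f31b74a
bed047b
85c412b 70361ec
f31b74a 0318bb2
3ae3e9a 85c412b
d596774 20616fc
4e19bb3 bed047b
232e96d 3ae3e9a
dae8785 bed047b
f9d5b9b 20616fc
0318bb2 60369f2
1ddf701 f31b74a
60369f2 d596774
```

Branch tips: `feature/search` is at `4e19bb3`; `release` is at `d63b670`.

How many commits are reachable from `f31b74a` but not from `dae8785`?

7

Reachable from f31b74a: {0318bb2, 1bbf1be, 20616fc, 4e19bb3, 60369f2, bed047b, d596774, dae8785, f31b74a}.
Reachable from dae8785: {bed047b, dae8785}.
In f31b74a's history but not dae8785's: {0318bb2, 1bbf1be, 20616fc, 4e19bb3, 60369f2, d596774, f31b74a} — 7 commits.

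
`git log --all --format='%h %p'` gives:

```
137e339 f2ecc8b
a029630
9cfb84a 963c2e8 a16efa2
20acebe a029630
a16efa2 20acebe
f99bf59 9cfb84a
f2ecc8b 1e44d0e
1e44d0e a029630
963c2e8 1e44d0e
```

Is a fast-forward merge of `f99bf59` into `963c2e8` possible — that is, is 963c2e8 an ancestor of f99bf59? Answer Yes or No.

A fast-forward from 963c2e8 to f99bf59 is possible iff 963c2e8 is an ancestor of f99bf59.
Ancestors of f99bf59: {1e44d0e, 20acebe, 963c2e8, 9cfb84a, a029630, a16efa2, f99bf59}.
963c2e8 is among them, so fast-forward is possible.

Yes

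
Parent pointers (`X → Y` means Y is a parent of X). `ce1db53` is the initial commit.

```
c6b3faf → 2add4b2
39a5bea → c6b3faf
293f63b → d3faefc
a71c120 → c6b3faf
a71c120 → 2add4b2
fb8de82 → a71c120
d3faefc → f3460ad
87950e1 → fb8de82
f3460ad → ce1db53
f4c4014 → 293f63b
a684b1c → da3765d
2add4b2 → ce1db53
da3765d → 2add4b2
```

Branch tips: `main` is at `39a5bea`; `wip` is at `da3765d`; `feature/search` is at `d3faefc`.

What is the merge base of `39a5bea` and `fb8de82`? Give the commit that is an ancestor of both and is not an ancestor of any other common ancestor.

c6b3faf

Ancestors of 39a5bea: {2add4b2, 39a5bea, c6b3faf, ce1db53}.
Ancestors of fb8de82: {2add4b2, a71c120, c6b3faf, ce1db53, fb8de82}.
Common ancestors: {2add4b2, c6b3faf, ce1db53}.
Among these, c6b3faf is not an ancestor of any other common ancestor — it is the merge base.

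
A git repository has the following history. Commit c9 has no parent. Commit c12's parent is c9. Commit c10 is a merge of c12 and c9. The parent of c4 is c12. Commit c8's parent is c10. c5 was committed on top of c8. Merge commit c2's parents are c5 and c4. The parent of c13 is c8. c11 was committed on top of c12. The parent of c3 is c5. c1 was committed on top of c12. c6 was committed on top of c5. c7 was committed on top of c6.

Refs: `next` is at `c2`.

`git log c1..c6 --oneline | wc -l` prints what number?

Reachable from c6: {c10, c12, c5, c6, c8, c9}.
Reachable from c1: {c1, c12, c9}.
In c6's history but not c1's: {c10, c5, c6, c8} — 4 commits.

4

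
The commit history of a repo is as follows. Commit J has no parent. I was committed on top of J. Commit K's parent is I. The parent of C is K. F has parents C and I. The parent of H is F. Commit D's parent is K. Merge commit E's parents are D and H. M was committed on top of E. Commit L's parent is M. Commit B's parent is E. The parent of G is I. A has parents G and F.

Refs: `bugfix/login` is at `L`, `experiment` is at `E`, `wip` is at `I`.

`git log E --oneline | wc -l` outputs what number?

Walking parent pointers from E: reachable set = {C, D, E, F, H, I, J, K}.
That is 8 commits.

8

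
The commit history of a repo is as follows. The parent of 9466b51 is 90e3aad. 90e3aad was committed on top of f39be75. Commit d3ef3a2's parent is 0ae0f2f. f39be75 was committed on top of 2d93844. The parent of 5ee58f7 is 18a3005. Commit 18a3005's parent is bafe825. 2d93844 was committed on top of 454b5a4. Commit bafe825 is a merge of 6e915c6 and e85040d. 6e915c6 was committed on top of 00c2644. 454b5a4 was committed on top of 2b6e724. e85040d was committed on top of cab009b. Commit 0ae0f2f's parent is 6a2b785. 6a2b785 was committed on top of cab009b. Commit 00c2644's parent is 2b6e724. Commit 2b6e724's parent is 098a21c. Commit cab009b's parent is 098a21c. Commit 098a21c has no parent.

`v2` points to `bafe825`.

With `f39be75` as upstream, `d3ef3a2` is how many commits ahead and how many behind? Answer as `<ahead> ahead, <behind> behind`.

Reachable from d3ef3a2: {098a21c, 0ae0f2f, 6a2b785, cab009b, d3ef3a2}.
Reachable from f39be75: {098a21c, 2b6e724, 2d93844, 454b5a4, f39be75}.
Only in d3ef3a2's history (ahead): {0ae0f2f, 6a2b785, cab009b, d3ef3a2} — 4.
Only in f39be75's history (behind): {2b6e724, 2d93844, 454b5a4, f39be75} — 4.

4 ahead, 4 behind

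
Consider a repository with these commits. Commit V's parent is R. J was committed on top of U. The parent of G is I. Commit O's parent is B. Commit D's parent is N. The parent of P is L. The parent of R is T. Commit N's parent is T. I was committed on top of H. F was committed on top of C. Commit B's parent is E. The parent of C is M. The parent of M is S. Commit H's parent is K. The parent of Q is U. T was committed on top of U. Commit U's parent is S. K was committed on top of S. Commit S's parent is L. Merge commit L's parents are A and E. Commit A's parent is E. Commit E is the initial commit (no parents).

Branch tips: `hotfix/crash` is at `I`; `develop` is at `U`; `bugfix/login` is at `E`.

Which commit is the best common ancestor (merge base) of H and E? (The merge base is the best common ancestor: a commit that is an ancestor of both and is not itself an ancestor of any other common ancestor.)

Ancestors of H: {A, E, H, K, L, S}.
Ancestors of E: {E}.
Common ancestors: {E}.
The only common ancestor is E, so it is the merge base.

E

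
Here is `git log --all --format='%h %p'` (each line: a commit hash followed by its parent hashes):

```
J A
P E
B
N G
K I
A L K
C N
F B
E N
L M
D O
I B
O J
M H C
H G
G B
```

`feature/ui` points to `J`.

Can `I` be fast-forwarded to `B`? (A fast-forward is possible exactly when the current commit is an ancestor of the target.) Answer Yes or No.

A fast-forward from I to B is possible iff I is an ancestor of B.
Ancestors of B: {B}.
I is not among them, so fast-forward is not possible.

No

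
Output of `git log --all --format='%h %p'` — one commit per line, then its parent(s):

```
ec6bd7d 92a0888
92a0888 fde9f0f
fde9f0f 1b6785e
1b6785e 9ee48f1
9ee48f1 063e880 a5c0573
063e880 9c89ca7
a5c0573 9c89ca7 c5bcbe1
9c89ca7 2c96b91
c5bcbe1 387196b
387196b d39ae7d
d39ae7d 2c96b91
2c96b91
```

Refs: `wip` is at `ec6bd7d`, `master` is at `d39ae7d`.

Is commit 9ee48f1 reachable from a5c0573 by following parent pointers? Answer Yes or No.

Ancestors of a5c0573: {2c96b91, 387196b, 9c89ca7, a5c0573, c5bcbe1, d39ae7d}.
9ee48f1 is not in that set, so it is not an ancestor of a5c0573.

No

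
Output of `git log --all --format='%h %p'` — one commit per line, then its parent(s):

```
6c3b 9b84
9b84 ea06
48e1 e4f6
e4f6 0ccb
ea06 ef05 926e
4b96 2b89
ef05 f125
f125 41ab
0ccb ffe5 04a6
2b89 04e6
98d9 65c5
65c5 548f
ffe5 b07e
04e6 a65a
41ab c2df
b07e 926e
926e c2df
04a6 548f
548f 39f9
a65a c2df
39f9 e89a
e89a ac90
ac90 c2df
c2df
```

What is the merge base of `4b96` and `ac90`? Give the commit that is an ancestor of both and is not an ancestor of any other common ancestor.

c2df

Ancestors of 4b96: {04e6, 2b89, 4b96, a65a, c2df}.
Ancestors of ac90: {ac90, c2df}.
Common ancestors: {c2df}.
The only common ancestor is c2df, so it is the merge base.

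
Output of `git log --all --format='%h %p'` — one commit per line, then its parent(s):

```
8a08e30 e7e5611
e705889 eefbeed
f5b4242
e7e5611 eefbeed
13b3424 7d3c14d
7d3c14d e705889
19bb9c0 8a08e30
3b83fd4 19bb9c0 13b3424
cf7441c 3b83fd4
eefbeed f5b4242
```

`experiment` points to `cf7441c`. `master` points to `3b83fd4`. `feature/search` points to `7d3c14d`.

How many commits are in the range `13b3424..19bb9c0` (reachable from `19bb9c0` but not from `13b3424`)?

3

Reachable from 19bb9c0: {19bb9c0, 8a08e30, e7e5611, eefbeed, f5b4242}.
Reachable from 13b3424: {13b3424, 7d3c14d, e705889, eefbeed, f5b4242}.
In 19bb9c0's history but not 13b3424's: {19bb9c0, 8a08e30, e7e5611} — 3 commits.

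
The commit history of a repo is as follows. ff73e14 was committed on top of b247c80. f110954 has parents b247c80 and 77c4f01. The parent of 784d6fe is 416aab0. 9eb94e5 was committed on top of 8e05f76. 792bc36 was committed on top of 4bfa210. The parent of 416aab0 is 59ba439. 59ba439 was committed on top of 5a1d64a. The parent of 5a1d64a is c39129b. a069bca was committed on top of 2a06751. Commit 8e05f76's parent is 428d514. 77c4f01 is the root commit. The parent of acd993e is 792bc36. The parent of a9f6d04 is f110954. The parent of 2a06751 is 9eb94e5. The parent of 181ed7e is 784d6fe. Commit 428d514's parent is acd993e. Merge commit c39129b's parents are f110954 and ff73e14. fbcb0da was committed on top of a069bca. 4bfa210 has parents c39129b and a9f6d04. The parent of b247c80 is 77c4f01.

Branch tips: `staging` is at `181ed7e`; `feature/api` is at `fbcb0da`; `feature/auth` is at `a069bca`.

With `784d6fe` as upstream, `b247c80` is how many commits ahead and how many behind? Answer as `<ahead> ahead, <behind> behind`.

Reachable from b247c80: {77c4f01, b247c80}.
Reachable from 784d6fe: {416aab0, 59ba439, 5a1d64a, 77c4f01, 784d6fe, b247c80, c39129b, f110954, ff73e14}.
Only in b247c80's history (ahead): {} — 0.
Only in 784d6fe's history (behind): {416aab0, 59ba439, 5a1d64a, 784d6fe, c39129b, f110954, ff73e14} — 7.

0 ahead, 7 behind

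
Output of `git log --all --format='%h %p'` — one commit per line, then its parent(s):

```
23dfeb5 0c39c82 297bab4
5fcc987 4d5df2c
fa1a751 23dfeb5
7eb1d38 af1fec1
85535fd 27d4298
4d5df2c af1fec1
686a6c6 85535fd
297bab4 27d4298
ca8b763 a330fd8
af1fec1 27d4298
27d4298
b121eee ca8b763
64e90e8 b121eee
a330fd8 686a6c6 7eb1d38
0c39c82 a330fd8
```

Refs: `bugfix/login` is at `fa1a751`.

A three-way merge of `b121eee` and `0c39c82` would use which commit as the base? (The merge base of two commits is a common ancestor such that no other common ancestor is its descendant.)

Ancestors of b121eee: {27d4298, 686a6c6, 7eb1d38, 85535fd, a330fd8, af1fec1, b121eee, ca8b763}.
Ancestors of 0c39c82: {0c39c82, 27d4298, 686a6c6, 7eb1d38, 85535fd, a330fd8, af1fec1}.
Common ancestors: {27d4298, 686a6c6, 7eb1d38, 85535fd, a330fd8, af1fec1}.
Among these, a330fd8 is not an ancestor of any other common ancestor — it is the merge base.

a330fd8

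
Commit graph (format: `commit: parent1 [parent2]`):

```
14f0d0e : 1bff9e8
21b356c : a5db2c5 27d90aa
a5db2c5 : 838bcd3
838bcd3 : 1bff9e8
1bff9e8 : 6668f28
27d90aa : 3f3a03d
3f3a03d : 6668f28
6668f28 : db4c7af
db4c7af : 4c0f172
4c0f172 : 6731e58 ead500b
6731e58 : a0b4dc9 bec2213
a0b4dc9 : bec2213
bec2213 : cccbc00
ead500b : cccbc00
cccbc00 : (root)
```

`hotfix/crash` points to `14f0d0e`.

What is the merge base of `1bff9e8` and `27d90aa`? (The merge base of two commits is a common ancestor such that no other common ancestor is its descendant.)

6668f28

Ancestors of 1bff9e8: {1bff9e8, 4c0f172, 6668f28, 6731e58, a0b4dc9, bec2213, cccbc00, db4c7af, ead500b}.
Ancestors of 27d90aa: {27d90aa, 3f3a03d, 4c0f172, 6668f28, 6731e58, a0b4dc9, bec2213, cccbc00, db4c7af, ead500b}.
Common ancestors: {4c0f172, 6668f28, 6731e58, a0b4dc9, bec2213, cccbc00, db4c7af, ead500b}.
Among these, 6668f28 is not an ancestor of any other common ancestor — it is the merge base.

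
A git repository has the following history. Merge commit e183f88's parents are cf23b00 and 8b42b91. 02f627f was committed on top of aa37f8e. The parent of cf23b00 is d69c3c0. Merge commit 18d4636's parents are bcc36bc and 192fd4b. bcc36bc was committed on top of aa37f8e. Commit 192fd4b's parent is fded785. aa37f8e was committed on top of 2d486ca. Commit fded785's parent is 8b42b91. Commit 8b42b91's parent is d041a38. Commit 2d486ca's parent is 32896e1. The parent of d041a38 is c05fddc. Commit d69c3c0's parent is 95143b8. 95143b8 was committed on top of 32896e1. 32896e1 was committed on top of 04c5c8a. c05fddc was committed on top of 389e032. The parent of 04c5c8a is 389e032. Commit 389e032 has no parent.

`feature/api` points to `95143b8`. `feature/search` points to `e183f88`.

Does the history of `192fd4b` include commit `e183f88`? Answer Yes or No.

No

Ancestors of 192fd4b: {192fd4b, 389e032, 8b42b91, c05fddc, d041a38, fded785}.
e183f88 is not in that set, so it is not an ancestor of 192fd4b.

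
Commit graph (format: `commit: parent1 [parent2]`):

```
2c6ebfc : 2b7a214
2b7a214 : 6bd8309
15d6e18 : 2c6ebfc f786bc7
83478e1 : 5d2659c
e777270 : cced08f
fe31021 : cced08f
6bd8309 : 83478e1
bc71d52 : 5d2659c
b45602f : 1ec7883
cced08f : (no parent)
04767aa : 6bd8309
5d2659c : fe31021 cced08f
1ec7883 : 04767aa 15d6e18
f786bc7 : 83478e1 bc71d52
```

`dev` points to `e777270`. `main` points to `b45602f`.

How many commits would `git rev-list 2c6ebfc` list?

7

Walking parent pointers from 2c6ebfc: reachable set = {2b7a214, 2c6ebfc, 5d2659c, 6bd8309, 83478e1, cced08f, fe31021}.
That is 7 commits.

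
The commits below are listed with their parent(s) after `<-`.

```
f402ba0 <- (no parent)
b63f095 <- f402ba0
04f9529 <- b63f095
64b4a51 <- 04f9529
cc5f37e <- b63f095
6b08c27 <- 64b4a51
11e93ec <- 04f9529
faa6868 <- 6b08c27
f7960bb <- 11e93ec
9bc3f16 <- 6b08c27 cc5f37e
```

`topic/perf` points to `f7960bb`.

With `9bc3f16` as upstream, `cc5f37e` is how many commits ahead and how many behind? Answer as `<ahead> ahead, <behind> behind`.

Reachable from cc5f37e: {b63f095, cc5f37e, f402ba0}.
Reachable from 9bc3f16: {04f9529, 64b4a51, 6b08c27, 9bc3f16, b63f095, cc5f37e, f402ba0}.
Only in cc5f37e's history (ahead): {} — 0.
Only in 9bc3f16's history (behind): {04f9529, 64b4a51, 6b08c27, 9bc3f16} — 4.

0 ahead, 4 behind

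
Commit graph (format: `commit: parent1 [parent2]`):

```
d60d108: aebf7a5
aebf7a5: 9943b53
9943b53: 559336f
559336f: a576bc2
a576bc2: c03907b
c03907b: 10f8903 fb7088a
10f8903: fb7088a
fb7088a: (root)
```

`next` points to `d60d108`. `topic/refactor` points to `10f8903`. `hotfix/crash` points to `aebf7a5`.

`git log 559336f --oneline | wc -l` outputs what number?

Walking parent pointers from 559336f: reachable set = {10f8903, 559336f, a576bc2, c03907b, fb7088a}.
That is 5 commits.

5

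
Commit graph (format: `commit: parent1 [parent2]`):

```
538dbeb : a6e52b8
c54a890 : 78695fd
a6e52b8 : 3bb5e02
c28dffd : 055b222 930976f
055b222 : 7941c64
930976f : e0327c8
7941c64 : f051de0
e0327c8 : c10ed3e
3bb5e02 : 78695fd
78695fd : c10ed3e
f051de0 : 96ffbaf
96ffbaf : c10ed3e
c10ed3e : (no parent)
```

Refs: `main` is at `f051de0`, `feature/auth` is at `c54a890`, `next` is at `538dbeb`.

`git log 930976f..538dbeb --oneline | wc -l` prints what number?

Reachable from 538dbeb: {3bb5e02, 538dbeb, 78695fd, a6e52b8, c10ed3e}.
Reachable from 930976f: {930976f, c10ed3e, e0327c8}.
In 538dbeb's history but not 930976f's: {3bb5e02, 538dbeb, 78695fd, a6e52b8} — 4 commits.

4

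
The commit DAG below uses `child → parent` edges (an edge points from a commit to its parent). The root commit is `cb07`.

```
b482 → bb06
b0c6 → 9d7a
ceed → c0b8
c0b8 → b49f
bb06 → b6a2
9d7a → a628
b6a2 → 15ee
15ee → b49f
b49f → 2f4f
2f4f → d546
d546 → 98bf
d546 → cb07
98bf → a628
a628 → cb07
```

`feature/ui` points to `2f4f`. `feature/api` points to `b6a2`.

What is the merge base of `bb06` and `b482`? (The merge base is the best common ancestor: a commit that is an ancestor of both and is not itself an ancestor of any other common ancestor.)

Ancestors of bb06: {15ee, 2f4f, 98bf, a628, b49f, b6a2, bb06, cb07, d546}.
Ancestors of b482: {15ee, 2f4f, 98bf, a628, b482, b49f, b6a2, bb06, cb07, d546}.
Common ancestors: {15ee, 2f4f, 98bf, a628, b49f, b6a2, bb06, cb07, d546}.
Among these, bb06 is not an ancestor of any other common ancestor — it is the merge base.

bb06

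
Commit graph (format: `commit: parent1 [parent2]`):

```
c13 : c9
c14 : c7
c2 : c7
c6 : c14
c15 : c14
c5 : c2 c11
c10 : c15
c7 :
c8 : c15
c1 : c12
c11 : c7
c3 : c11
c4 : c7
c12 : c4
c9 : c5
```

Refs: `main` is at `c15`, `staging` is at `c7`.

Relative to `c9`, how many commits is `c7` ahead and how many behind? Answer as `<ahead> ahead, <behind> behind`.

Reachable from c7: {c7}.
Reachable from c9: {c11, c2, c5, c7, c9}.
Only in c7's history (ahead): {} — 0.
Only in c9's history (behind): {c11, c2, c5, c9} — 4.

0 ahead, 4 behind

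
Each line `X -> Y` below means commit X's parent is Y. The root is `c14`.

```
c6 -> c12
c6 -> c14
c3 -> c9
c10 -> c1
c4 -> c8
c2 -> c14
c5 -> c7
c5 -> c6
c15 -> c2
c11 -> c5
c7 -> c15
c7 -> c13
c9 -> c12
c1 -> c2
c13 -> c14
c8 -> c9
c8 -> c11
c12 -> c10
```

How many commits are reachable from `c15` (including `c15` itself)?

3

Walking parent pointers from c15: reachable set = {c14, c15, c2}.
That is 3 commits.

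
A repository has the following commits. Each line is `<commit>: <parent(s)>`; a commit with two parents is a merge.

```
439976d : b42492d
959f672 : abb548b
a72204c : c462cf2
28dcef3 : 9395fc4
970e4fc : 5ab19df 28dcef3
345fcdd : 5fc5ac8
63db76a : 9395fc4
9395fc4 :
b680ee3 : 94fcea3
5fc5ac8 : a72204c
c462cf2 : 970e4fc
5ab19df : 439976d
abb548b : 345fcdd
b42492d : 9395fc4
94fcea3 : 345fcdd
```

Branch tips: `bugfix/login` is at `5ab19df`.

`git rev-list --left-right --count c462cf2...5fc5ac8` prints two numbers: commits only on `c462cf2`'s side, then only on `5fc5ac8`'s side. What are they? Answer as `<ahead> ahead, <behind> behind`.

Reachable from c462cf2: {28dcef3, 439976d, 5ab19df, 9395fc4, 970e4fc, b42492d, c462cf2}.
Reachable from 5fc5ac8: {28dcef3, 439976d, 5ab19df, 5fc5ac8, 9395fc4, 970e4fc, a72204c, b42492d, c462cf2}.
Only in c462cf2's history (ahead): {} — 0.
Only in 5fc5ac8's history (behind): {5fc5ac8, a72204c} — 2.

0 ahead, 2 behind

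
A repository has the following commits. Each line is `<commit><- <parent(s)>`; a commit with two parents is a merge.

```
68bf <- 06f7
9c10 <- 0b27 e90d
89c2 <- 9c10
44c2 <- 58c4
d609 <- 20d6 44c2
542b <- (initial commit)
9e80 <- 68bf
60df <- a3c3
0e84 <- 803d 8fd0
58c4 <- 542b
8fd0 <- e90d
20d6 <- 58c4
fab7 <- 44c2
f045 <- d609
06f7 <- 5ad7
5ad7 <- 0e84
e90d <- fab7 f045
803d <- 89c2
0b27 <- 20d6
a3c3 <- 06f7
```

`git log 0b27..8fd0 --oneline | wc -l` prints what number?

Reachable from 8fd0: {20d6, 44c2, 542b, 58c4, 8fd0, d609, e90d, f045, fab7}.
Reachable from 0b27: {0b27, 20d6, 542b, 58c4}.
In 8fd0's history but not 0b27's: {44c2, 8fd0, d609, e90d, f045, fab7} — 6 commits.

6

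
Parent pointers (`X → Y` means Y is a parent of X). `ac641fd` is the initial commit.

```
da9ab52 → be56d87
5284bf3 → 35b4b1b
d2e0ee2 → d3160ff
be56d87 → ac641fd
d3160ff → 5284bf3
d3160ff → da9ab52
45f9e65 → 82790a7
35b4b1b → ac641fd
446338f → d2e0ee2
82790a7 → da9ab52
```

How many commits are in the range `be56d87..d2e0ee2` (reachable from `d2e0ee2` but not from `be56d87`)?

5

Reachable from d2e0ee2: {35b4b1b, 5284bf3, ac641fd, be56d87, d2e0ee2, d3160ff, da9ab52}.
Reachable from be56d87: {ac641fd, be56d87}.
In d2e0ee2's history but not be56d87's: {35b4b1b, 5284bf3, d2e0ee2, d3160ff, da9ab52} — 5 commits.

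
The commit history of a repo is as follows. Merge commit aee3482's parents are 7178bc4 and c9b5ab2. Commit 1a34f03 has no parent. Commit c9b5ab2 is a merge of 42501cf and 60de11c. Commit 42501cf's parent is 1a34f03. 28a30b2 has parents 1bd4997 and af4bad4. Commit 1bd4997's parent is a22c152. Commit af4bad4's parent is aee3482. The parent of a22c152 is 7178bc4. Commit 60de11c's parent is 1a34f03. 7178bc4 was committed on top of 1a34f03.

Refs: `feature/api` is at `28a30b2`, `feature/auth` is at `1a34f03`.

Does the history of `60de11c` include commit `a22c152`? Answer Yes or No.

Ancestors of 60de11c: {1a34f03, 60de11c}.
a22c152 is not in that set, so it is not an ancestor of 60de11c.

No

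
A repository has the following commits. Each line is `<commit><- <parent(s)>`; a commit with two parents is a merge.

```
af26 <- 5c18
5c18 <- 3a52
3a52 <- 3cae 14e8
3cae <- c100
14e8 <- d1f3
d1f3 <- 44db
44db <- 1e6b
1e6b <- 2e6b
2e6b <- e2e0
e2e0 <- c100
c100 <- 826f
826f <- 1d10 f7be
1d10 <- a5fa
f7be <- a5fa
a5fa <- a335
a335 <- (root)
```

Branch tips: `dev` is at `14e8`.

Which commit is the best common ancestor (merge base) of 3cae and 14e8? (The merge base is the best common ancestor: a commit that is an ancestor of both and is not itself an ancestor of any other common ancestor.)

c100

Ancestors of 3cae: {1d10, 3cae, 826f, a335, a5fa, c100, f7be}.
Ancestors of 14e8: {14e8, 1d10, 1e6b, 2e6b, 44db, 826f, a335, a5fa, c100, d1f3, e2e0, f7be}.
Common ancestors: {1d10, 826f, a335, a5fa, c100, f7be}.
Among these, c100 is not an ancestor of any other common ancestor — it is the merge base.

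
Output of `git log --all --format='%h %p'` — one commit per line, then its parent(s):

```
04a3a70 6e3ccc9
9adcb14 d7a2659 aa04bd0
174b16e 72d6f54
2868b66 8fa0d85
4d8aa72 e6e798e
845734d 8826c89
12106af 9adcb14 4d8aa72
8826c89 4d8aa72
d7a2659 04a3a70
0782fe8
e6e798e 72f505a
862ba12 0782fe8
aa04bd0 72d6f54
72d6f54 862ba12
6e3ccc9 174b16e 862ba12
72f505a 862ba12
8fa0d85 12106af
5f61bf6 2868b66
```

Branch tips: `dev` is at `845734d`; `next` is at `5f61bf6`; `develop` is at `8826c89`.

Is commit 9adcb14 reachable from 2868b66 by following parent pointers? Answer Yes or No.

Yes

Ancestors of 2868b66 (commits reachable by following parents): {04a3a70, 0782fe8, 12106af, 174b16e, 2868b66, 4d8aa72, 6e3ccc9, 72d6f54, 72f505a, 862ba12, 8fa0d85, 9adcb14, aa04bd0, d7a2659, e6e798e}.
9adcb14 is in that set, so it is an ancestor of 2868b66.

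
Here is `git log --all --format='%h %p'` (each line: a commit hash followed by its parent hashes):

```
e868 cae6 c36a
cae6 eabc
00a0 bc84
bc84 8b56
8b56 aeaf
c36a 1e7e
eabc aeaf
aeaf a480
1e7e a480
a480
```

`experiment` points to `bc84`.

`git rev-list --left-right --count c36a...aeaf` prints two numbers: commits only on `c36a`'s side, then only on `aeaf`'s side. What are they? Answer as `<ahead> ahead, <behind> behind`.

Reachable from c36a: {1e7e, a480, c36a}.
Reachable from aeaf: {a480, aeaf}.
Only in c36a's history (ahead): {1e7e, c36a} — 2.
Only in aeaf's history (behind): {aeaf} — 1.

2 ahead, 1 behind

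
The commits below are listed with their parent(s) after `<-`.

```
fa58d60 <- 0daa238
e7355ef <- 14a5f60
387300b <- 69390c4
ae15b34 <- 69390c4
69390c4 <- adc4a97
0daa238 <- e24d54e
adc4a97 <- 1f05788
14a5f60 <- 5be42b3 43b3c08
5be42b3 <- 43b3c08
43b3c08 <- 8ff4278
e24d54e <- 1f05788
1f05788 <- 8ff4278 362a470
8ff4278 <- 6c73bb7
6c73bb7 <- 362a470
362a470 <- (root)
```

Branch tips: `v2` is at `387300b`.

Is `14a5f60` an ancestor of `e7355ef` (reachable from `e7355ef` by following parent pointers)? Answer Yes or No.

Ancestors of e7355ef (commits reachable by following parents): {14a5f60, 362a470, 43b3c08, 5be42b3, 6c73bb7, 8ff4278, e7355ef}.
14a5f60 is in that set, so it is an ancestor of e7355ef.

Yes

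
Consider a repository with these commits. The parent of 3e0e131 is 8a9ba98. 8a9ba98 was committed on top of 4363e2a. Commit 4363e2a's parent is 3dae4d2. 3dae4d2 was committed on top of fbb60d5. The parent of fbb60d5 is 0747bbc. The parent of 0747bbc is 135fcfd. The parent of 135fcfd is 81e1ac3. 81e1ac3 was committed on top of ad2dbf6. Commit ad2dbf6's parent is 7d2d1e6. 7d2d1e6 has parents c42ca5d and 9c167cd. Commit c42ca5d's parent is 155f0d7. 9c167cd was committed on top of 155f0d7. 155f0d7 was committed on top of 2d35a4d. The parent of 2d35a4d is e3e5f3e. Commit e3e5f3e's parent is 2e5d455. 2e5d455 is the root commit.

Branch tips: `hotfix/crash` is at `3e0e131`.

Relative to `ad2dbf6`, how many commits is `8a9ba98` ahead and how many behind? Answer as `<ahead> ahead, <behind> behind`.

Reachable from 8a9ba98: {0747bbc, 135fcfd, 155f0d7, 2d35a4d, 2e5d455, 3dae4d2, 4363e2a, 7d2d1e6, 81e1ac3, 8a9ba98, 9c167cd, ad2dbf6, c42ca5d, e3e5f3e, fbb60d5}.
Reachable from ad2dbf6: {155f0d7, 2d35a4d, 2e5d455, 7d2d1e6, 9c167cd, ad2dbf6, c42ca5d, e3e5f3e}.
Only in 8a9ba98's history (ahead): {0747bbc, 135fcfd, 3dae4d2, 4363e2a, 81e1ac3, 8a9ba98, fbb60d5} — 7.
Only in ad2dbf6's history (behind): {} — 0.

7 ahead, 0 behind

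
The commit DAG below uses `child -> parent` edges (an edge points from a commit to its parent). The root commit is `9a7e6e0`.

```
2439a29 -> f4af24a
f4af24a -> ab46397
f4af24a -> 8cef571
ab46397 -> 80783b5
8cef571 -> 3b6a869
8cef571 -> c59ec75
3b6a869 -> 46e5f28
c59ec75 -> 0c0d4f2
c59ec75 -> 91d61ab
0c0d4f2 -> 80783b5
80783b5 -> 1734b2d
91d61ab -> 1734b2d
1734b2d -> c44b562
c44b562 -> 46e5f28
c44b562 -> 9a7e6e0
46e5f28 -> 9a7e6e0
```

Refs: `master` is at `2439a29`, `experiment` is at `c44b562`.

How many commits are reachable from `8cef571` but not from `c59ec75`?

Reachable from 8cef571: {0c0d4f2, 1734b2d, 3b6a869, 46e5f28, 80783b5, 8cef571, 91d61ab, 9a7e6e0, c44b562, c59ec75}.
Reachable from c59ec75: {0c0d4f2, 1734b2d, 46e5f28, 80783b5, 91d61ab, 9a7e6e0, c44b562, c59ec75}.
In 8cef571's history but not c59ec75's: {3b6a869, 8cef571} — 2 commits.

2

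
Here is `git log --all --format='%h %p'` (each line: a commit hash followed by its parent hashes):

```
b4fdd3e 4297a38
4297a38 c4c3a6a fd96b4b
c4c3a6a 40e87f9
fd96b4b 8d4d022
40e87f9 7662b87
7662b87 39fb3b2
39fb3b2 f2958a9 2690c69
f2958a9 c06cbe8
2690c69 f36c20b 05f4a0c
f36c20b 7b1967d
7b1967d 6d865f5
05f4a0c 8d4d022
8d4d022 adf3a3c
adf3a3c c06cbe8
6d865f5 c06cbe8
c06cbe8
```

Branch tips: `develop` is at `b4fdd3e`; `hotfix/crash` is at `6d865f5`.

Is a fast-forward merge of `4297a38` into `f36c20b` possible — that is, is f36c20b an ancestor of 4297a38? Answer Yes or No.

A fast-forward from f36c20b to 4297a38 is possible iff f36c20b is an ancestor of 4297a38.
Ancestors of 4297a38: {05f4a0c, 2690c69, 39fb3b2, 40e87f9, 4297a38, 6d865f5, 7662b87, 7b1967d, 8d4d022, adf3a3c, c06cbe8, c4c3a6a, f2958a9, f36c20b, fd96b4b}.
f36c20b is among them, so fast-forward is possible.

Yes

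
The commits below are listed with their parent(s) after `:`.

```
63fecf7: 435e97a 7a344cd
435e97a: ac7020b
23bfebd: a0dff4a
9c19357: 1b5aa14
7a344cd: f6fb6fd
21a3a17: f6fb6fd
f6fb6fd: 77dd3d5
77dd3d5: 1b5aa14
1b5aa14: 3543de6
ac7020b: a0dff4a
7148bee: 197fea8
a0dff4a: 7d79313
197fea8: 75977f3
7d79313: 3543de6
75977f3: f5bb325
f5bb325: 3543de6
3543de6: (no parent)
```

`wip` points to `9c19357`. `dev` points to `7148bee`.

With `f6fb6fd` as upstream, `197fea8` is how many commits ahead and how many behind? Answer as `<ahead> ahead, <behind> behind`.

Reachable from 197fea8: {197fea8, 3543de6, 75977f3, f5bb325}.
Reachable from f6fb6fd: {1b5aa14, 3543de6, 77dd3d5, f6fb6fd}.
Only in 197fea8's history (ahead): {197fea8, 75977f3, f5bb325} — 3.
Only in f6fb6fd's history (behind): {1b5aa14, 77dd3d5, f6fb6fd} — 3.

3 ahead, 3 behind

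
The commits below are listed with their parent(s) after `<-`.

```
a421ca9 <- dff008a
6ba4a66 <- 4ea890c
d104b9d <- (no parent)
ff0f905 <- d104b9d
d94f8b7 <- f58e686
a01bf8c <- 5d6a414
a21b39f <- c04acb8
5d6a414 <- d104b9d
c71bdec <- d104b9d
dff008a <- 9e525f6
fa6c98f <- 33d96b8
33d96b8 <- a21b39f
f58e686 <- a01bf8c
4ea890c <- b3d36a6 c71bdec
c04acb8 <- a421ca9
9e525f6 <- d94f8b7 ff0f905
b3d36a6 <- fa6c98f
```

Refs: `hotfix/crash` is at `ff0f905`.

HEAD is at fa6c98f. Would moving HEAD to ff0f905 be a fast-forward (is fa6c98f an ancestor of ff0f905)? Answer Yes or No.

No

A fast-forward from fa6c98f to ff0f905 is possible iff fa6c98f is an ancestor of ff0f905.
Ancestors of ff0f905: {d104b9d, ff0f905}.
fa6c98f is not among them, so fast-forward is not possible.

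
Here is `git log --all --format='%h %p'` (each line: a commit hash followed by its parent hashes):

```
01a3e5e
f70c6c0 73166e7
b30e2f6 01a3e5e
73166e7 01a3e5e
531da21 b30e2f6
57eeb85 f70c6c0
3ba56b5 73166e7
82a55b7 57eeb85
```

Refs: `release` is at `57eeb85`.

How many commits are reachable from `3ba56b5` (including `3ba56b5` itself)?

Walking parent pointers from 3ba56b5: reachable set = {01a3e5e, 3ba56b5, 73166e7}.
That is 3 commits.

3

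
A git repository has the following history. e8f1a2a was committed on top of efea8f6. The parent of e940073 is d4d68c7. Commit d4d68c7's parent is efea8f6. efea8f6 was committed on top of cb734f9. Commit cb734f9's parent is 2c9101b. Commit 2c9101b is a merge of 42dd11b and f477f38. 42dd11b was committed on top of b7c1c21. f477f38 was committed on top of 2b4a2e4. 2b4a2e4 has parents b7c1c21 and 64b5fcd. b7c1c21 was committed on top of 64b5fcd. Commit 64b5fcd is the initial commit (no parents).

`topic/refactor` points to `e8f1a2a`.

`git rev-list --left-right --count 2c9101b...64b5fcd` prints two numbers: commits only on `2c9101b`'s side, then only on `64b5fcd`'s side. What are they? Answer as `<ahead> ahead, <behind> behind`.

Reachable from 2c9101b: {2b4a2e4, 2c9101b, 42dd11b, 64b5fcd, b7c1c21, f477f38}.
Reachable from 64b5fcd: {64b5fcd}.
Only in 2c9101b's history (ahead): {2b4a2e4, 2c9101b, 42dd11b, b7c1c21, f477f38} — 5.
Only in 64b5fcd's history (behind): {} — 0.

5 ahead, 0 behind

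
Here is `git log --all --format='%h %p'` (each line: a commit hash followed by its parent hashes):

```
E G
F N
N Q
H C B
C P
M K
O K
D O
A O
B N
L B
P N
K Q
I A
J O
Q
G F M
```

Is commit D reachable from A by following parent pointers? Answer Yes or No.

Ancestors of A: {A, K, O, Q}.
D is not in that set, so it is not an ancestor of A.

No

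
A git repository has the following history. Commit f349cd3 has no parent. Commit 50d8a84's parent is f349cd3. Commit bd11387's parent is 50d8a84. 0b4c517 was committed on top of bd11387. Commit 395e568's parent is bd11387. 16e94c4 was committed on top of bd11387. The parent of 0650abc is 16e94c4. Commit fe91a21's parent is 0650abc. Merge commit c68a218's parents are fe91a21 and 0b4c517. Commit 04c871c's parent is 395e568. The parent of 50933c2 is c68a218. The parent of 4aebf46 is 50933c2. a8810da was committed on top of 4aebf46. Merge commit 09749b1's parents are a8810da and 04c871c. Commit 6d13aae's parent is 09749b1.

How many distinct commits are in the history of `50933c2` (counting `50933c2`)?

Walking parent pointers from 50933c2: reachable set = {0650abc, 0b4c517, 16e94c4, 50933c2, 50d8a84, bd11387, c68a218, f349cd3, fe91a21}.
That is 9 commits.

9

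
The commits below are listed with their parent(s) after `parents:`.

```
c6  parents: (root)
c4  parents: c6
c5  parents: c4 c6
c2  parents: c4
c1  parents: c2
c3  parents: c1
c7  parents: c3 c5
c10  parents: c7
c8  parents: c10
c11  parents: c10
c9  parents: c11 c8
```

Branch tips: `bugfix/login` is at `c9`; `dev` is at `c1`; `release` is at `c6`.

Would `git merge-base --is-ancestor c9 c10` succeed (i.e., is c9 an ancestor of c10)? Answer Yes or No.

No

Ancestors of c10: {c1, c10, c2, c3, c4, c5, c6, c7}.
c9 is not in that set, so it is not an ancestor of c10.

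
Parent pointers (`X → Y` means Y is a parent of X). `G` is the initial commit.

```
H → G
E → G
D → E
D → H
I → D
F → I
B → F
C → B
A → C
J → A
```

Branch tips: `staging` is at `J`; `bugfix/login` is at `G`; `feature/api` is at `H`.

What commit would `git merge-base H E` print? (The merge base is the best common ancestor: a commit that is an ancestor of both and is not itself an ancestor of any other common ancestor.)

G

Ancestors of H: {G, H}.
Ancestors of E: {E, G}.
Common ancestors: {G}.
The only common ancestor is G, so it is the merge base.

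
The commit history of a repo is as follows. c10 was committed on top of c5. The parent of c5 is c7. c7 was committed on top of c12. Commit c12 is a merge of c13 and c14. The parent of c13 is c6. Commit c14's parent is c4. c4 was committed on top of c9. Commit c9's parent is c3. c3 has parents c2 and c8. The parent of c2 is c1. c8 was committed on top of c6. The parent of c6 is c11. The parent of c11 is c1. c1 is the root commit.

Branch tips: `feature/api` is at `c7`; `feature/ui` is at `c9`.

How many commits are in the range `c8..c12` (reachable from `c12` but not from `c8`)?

Reachable from c12: {c1, c11, c12, c13, c14, c2, c3, c4, c6, c8, c9}.
Reachable from c8: {c1, c11, c6, c8}.
In c12's history but not c8's: {c12, c13, c14, c2, c3, c4, c9} — 7 commits.

7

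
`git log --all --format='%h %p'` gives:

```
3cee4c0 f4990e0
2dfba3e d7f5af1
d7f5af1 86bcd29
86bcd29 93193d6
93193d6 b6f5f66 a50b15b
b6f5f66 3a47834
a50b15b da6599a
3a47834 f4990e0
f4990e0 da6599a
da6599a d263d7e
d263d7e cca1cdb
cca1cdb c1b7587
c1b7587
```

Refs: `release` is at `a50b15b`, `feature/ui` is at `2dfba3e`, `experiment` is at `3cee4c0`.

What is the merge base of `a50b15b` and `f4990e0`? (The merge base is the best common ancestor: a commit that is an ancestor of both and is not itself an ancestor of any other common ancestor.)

da6599a

Ancestors of a50b15b: {a50b15b, c1b7587, cca1cdb, d263d7e, da6599a}.
Ancestors of f4990e0: {c1b7587, cca1cdb, d263d7e, da6599a, f4990e0}.
Common ancestors: {c1b7587, cca1cdb, d263d7e, da6599a}.
Among these, da6599a is not an ancestor of any other common ancestor — it is the merge base.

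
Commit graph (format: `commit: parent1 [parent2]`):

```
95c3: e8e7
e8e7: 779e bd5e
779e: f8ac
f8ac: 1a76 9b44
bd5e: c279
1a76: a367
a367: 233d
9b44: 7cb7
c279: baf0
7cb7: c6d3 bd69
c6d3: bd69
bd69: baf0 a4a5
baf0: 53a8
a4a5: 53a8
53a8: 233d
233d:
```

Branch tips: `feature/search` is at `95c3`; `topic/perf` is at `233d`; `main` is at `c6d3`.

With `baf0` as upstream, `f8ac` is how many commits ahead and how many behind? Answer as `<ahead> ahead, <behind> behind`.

Reachable from f8ac: {1a76, 233d, 53a8, 7cb7, 9b44, a367, a4a5, baf0, bd69, c6d3, f8ac}.
Reachable from baf0: {233d, 53a8, baf0}.
Only in f8ac's history (ahead): {1a76, 7cb7, 9b44, a367, a4a5, bd69, c6d3, f8ac} — 8.
Only in baf0's history (behind): {} — 0.

8 ahead, 0 behind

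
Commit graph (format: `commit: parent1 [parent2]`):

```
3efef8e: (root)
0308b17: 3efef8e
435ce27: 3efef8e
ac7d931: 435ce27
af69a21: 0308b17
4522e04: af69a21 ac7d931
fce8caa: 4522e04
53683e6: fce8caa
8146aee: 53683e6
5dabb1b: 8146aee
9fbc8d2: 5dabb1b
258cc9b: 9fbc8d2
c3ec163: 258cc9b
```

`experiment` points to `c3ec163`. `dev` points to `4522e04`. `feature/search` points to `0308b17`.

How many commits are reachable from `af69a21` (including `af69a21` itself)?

Walking parent pointers from af69a21: reachable set = {0308b17, 3efef8e, af69a21}.
That is 3 commits.

3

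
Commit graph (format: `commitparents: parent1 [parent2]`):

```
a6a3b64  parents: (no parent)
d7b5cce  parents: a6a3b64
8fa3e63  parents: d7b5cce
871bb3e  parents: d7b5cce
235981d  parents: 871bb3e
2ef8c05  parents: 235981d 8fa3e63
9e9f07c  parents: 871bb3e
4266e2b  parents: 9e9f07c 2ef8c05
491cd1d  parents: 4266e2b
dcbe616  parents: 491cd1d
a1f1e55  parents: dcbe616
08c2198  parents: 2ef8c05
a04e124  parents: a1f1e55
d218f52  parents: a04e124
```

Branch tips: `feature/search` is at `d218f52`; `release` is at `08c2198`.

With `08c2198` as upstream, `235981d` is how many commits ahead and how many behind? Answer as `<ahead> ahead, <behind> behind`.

0 ahead, 3 behind

Reachable from 235981d: {235981d, 871bb3e, a6a3b64, d7b5cce}.
Reachable from 08c2198: {08c2198, 235981d, 2ef8c05, 871bb3e, 8fa3e63, a6a3b64, d7b5cce}.
Only in 235981d's history (ahead): {} — 0.
Only in 08c2198's history (behind): {08c2198, 2ef8c05, 8fa3e63} — 3.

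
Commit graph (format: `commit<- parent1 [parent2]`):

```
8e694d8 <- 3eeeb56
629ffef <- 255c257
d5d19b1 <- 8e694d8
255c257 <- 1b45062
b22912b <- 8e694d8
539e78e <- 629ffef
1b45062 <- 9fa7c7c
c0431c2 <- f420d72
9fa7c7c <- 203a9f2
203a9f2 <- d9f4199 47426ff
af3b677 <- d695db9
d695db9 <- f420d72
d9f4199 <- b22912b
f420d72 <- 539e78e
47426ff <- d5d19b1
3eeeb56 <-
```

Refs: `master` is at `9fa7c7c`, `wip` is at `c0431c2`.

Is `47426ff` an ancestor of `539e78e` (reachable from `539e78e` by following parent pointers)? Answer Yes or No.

Ancestors of 539e78e (commits reachable by following parents): {1b45062, 203a9f2, 255c257, 3eeeb56, 47426ff, 539e78e, 629ffef, 8e694d8, 9fa7c7c, b22912b, d5d19b1, d9f4199}.
47426ff is in that set, so it is an ancestor of 539e78e.

Yes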